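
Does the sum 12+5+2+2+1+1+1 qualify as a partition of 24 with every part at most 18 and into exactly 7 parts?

The parts sum to 24, and the condition 'no summand exceeds 18' holds; the condition 'there are exactly 7 summands' holds.

Yes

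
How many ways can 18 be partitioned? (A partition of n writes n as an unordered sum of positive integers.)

Direct enumeration gives 385 partitions.

385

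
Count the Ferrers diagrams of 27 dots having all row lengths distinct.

192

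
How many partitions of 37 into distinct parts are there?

760

A full systematic count gives 760.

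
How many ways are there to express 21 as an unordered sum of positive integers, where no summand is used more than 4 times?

505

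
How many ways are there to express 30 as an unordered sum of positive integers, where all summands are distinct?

Direct enumeration gives 296 partitions.

296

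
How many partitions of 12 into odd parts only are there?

15

They are:
11,1
9,3
9,1,1,1
7,5
7,3,1,1
7,1,1,1,1,1
5,5,1,1
5,3,3,1
5,3,1,1,1,1
5,1,1,1,1,1,1,1
3,3,3,3
3,3,3,1,1,1
3,3,1,1,1,1,1,1
3,1,1,1,1,1,1,1,1,1
1,1,1,1,1,1,1,1,1,1,1,1
That's 15 in total.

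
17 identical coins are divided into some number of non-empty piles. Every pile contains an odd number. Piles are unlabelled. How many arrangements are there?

A partial list (first 12 by largest part):
17
1+1+15
1+3+13
1+1+1+1+13
1+5+11
3+3+11
1+1+1+3+11
1+1+1+1+1+1+11
1+7+9
3+5+9
1+1+1+5+9
1+1+3+3+9
…and 26 more, for 38 total.

38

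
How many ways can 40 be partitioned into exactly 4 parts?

478

Systematic enumeration (by largest part, then next-largest, …) yields 478.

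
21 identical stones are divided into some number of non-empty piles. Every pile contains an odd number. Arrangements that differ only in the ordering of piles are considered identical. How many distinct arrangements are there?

76

Systematic enumeration (by largest part, then next-largest, …) yields 76.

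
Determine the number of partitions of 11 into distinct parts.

Listing the qualifying partitions of 11:
11
1,10
2,9
3,8
1,2,8
4,7
1,3,7
5,6
1,4,6
2,3,6
2,4,5
1,2,3,5
Counting gives 12.

12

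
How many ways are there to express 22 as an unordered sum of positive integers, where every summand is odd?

89

Systematic enumeration (by largest part, then next-largest, …) yields 89.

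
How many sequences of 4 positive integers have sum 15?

364

By stars and bars with positive parts, the count is C(14,3) = 364.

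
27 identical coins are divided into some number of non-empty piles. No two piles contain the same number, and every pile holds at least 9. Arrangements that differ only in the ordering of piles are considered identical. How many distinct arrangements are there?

Enumerating:
27
18, 9
17, 10
16, 11
15, 12
14, 13
That's 6 in total.

6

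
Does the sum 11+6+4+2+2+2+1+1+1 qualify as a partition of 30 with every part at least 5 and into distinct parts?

The parts sum to 30, and the condition 'every summand is at least 5' is violated.

No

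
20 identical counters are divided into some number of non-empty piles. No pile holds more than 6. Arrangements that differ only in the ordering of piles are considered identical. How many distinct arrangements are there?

There are 282 such partitions.

282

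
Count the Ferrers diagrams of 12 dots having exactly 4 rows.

The partitions of 12 that satisfy the conditions:
9+1+1+1
8+2+1+1
7+3+1+1
7+2+2+1
6+4+1+1
6+3+2+1
6+2+2+2
5+5+1+1
5+4+2+1
5+3+3+1
5+3+2+2
4+4+3+1
4+4+2+2
4+3+3+2
3+3+3+3
That's 15 in total.

15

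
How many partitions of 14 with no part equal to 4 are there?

Enumerating by decreasing first part gives 93 partitions in all.

93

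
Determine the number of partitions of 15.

176

A full systematic count gives 176.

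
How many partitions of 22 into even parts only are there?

There are too many to list fully; the first 12 (by largest part) are:
22
20+2
18+4
18+2+2
16+6
16+4+2
16+2+2+2
14+8
14+6+2
14+4+4
14+4+2+2
14+2+2+2+2
…and 44 more, for 56 total.

56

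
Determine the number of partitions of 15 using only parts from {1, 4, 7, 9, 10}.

12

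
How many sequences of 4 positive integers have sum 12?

165

Equivalently, choose which 3 of the 11 gaps become plus signs: C(11,3) = 165.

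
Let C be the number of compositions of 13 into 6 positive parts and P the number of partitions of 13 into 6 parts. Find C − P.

Compositions: C(12,5) = 792.
Partitions of 13 into exactly 6 parts: 14.
Difference: 792 − 14 = 778.

778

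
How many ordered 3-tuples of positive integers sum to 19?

Place 2 bars in the 18 internal gaps of a row of 19 dots: C(18,2) = 153.

153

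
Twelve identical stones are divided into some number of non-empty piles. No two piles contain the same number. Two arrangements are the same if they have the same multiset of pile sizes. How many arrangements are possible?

15

Enumerating:
12
11,1
10,2
9,3
9,2,1
8,4
8,3,1
7,5
7,4,1
7,3,2
6,5,1
6,4,2
6,3,2,1
5,4,3
5,4,2,1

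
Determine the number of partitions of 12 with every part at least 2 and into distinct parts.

The partitions of 12 that satisfy the conditions:
12
10+2
9+3
8+4
7+5
7+3+2
6+4+2
5+4+3

8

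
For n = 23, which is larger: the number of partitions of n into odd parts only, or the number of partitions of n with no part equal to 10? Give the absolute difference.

1050

Partitions of 23 into odd parts only: 104.
Partitions of 23 with no part equal to 10: 1154.
|104 − 1154| = 1050.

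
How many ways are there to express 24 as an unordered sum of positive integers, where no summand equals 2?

573

A full systematic count gives 573.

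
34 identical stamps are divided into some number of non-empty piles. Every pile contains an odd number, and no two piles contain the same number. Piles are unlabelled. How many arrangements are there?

A partial list (first 12 by largest part):
33,1
31,3
29,5
27,7
25,9
25,5,3,1
23,11
23,7,3,1
21,13
21,9,3,1
21,7,5,1
19,15
…and 14 more, for 26 total.

26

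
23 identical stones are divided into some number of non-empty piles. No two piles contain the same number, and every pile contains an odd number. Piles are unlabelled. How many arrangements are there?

Listing the qualifying partitions of 23:
23
19,3,1
17,5,1
15,7,1
15,5,3
13,9,1
13,7,3
11,9,3
11,7,5
That's 9 in total.

9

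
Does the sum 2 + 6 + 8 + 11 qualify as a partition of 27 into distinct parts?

Yes

The parts sum to 27, and the condition 'all summands are distinct' holds.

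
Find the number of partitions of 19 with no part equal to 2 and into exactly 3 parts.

22

Enumerating:
17,1,1
15,3,1
14,4,1
13,5,1
13,3,3
12,6,1
12,4,3
11,7,1
11,5,3
11,4,4
10,8,1
10,6,3
10,5,4
9,9,1
9,7,3
9,6,4
9,5,5
8,8,3
8,7,4
8,6,5
7,7,5
7,6,6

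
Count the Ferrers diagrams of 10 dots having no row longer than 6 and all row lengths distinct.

Enumerating:
4 + 6
1 + 3 + 6
1 + 4 + 5
2 + 3 + 5
1 + 2 + 3 + 4
Counting gives 5.

5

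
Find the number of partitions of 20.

Direct enumeration gives 627 partitions.

627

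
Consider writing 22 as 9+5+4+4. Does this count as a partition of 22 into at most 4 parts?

Yes

The parts sum to 22, and the condition 'there are at most 4 summands' holds.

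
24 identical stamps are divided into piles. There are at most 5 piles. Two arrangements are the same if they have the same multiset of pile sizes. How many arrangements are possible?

A full systematic count gives 333.

333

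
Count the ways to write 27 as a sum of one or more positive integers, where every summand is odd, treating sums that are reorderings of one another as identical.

192

Enumerating by decreasing first part gives 192 partitions in all.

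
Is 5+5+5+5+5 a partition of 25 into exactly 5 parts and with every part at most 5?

Yes

The parts sum to 25, and the condition 'there are exactly 5 summands' holds; the condition 'no summand exceeds 5' holds.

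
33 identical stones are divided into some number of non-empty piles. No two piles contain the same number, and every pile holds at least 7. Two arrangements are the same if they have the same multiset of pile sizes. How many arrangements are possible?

The partitions of 33 that satisfy the conditions:
33
7,26
8,25
9,24
10,23
11,22
12,21
13,20
14,19
15,18
7,8,18
16,17
7,9,17
7,10,16
8,9,16
7,11,15
8,10,15
7,12,14
8,11,14
9,10,14
8,12,13
9,11,13
10,11,12
Counting gives 23.

23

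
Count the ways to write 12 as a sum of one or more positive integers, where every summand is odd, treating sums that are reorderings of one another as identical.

15

Enumerating:
11 + 1
9 + 3
9 + 1 + 1 + 1
7 + 5
7 + 3 + 1 + 1
7 + 1 + 1 + 1 + 1 + 1
5 + 5 + 1 + 1
5 + 3 + 3 + 1
5 + 3 + 1 + 1 + 1 + 1
5 + 1 + 1 + 1 + 1 + 1 + 1 + 1
3 + 3 + 3 + 3
3 + 3 + 3 + 1 + 1 + 1
3 + 3 + 1 + 1 + 1 + 1 + 1 + 1
3 + 1 + 1 + 1 + 1 + 1 + 1 + 1 + 1 + 1
1 + 1 + 1 + 1 + 1 + 1 + 1 + 1 + 1 + 1 + 1 + 1
That's 15 in total.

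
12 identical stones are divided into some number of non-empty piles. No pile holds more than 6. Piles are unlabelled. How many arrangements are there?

There are too many to list fully; the first 12 (by largest part) are:
6, 6
6, 5, 1
6, 4, 2
6, 4, 1, 1
6, 3, 3
6, 3, 2, 1
6, 3, 1, 1, 1
6, 2, 2, 2
6, 2, 2, 1, 1
6, 2, 1, 1, 1, 1
6, 1, 1, 1, 1, 1, 1
5, 5, 2
…and 46 more, for 58 total.

58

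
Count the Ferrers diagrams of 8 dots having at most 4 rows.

15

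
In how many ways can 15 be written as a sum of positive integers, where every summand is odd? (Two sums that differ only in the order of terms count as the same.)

27

A partial list (first 12 by largest part):
15
13,1,1
11,3,1
11,1,1,1,1
9,5,1
9,3,3
9,3,1,1,1
9,1,1,1,1,1,1
7,7,1
7,5,3
7,5,1,1,1
7,3,3,1,1
…and 15 more, for 27 total.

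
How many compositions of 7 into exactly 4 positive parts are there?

20

Place 3 bars in the 6 internal gaps of a row of 7 dots: C(6,3) = 20.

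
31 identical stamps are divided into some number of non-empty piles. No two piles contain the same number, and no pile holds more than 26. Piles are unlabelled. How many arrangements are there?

333

Counting exhaustively, 333 partitions satisfy the conditions.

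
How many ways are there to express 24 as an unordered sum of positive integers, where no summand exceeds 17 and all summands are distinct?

108

Counting exhaustively, 108 partitions satisfy the conditions.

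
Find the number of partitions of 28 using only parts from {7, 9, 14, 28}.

4

They are:
28
14, 14
14, 7, 7
7, 7, 7, 7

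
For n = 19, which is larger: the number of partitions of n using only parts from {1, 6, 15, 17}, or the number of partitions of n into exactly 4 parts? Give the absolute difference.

Partitions of 19 using only parts from {1, 6, 15, 17}: 6.
Partitions of 19 into exactly 4 parts: 54.
|6 − 54| = 48.

48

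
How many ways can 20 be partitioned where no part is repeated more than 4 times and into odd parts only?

35

A partial list (first 12 by largest part):
19,1
17,3
17,1,1,1
15,5
15,3,1,1
13,7
13,5,1,1
13,3,3,1
13,3,1,1,1,1
11,9
11,7,1,1
11,5,3,1
…and 23 more, for 35 total.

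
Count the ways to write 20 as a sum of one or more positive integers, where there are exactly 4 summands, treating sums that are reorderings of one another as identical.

There are too many to list fully; the first 12 (by largest part) are:
1, 1, 1, 17
1, 1, 2, 16
1, 1, 3, 15
1, 2, 2, 15
1, 1, 4, 14
1, 2, 3, 14
2, 2, 2, 14
1, 1, 5, 13
1, 2, 4, 13
1, 3, 3, 13
2, 2, 3, 13
1, 1, 6, 12
…and 52 more, for 64 total.

64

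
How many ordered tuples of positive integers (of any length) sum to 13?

4096

Each of the 12 gaps between 13 units is either a break or not: 2^12 = 4096.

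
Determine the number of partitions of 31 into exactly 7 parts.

733

A full systematic count gives 733.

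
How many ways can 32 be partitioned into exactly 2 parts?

They are:
31,1
30,2
29,3
28,4
27,5
26,6
25,7
24,8
23,9
22,10
21,11
20,12
19,13
18,14
17,15
16,16

16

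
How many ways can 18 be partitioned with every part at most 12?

366

Enumerating by decreasing first part gives 366 partitions in all.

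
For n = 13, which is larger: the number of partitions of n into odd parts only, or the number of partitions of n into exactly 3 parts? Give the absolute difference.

4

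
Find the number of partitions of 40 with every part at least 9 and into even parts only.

13

Listing the qualifying partitions of 40:
40
10, 30
12, 28
14, 26
16, 24
18, 22
20, 20
10, 10, 20
10, 12, 18
10, 14, 16
12, 12, 16
12, 14, 14
10, 10, 10, 10
Counting gives 13.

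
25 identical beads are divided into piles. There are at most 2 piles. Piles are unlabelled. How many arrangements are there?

They are:
25
24, 1
23, 2
22, 3
21, 4
20, 5
19, 6
18, 7
17, 8
16, 9
15, 10
14, 11
13, 12

13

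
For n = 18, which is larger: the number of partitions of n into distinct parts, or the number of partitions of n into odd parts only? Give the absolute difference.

0

Partitions of 18 into distinct parts: 46.
Partitions of 18 into odd parts only: 46.
|46 − 46| = 0.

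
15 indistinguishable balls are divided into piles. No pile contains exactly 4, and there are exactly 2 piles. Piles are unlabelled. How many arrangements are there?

Listing the qualifying partitions of 15:
1+14
2+13
3+12
5+10
6+9
7+8

6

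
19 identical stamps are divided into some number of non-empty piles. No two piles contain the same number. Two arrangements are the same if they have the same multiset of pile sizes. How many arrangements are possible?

There are too many to list fully; the first 12 (by largest part) are:
19
18,1
17,2
16,3
16,2,1
15,4
15,3,1
14,5
14,4,1
14,3,2
13,6
13,5,1
…and 42 more, for 54 total.

54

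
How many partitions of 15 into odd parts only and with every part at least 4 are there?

Enumerating:
15
5 + 5 + 5
That's 2 in total.

2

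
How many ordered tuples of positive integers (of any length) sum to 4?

There are 3 gaps and each independently is a cut or not, giving 2^3 = 8.

8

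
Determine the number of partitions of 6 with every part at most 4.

9

The partitions of 6 that satisfy the conditions:
4, 2
4, 1, 1
3, 3
3, 2, 1
3, 1, 1, 1
2, 2, 2
2, 2, 1, 1
2, 1, 1, 1, 1
1, 1, 1, 1, 1, 1
Counting gives 9.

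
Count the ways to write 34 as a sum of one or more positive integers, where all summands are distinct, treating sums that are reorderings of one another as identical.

Counting exhaustively, 512 partitions satisfy the conditions.

512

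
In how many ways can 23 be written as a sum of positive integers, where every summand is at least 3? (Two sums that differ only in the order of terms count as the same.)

88

There are 88 such partitions.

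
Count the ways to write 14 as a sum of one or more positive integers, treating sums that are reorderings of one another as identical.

135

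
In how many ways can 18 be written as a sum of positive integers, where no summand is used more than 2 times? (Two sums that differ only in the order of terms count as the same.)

There are 135 such partitions.

135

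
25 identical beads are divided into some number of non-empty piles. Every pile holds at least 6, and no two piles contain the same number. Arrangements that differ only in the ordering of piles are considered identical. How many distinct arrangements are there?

The partitions of 25 that satisfy the conditions:
25
19+6
18+7
17+8
16+9
15+10
14+11
13+12
12+7+6
11+8+6
10+9+6
10+8+7
Counting gives 12.

12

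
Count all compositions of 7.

64

Each of the 6 gaps between 7 units is either a break or not: 2^6 = 64.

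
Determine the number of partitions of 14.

A full systematic count gives 135.

135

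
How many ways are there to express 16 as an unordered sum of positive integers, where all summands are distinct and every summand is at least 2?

17

Enumerating:
16
14,2
13,3
12,4
11,5
11,3,2
10,6
10,4,2
9,7
9,5,2
9,4,3
8,6,2
8,5,3
7,6,3
7,5,4
7,4,3,2
6,5,3,2
That's 17 in total.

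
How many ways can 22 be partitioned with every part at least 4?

34

A partial list (first 12 by largest part):
22
18 + 4
17 + 5
16 + 6
15 + 7
14 + 8
14 + 4 + 4
13 + 9
13 + 5 + 4
12 + 10
12 + 6 + 4
12 + 5 + 5
…and 22 more, for 34 total.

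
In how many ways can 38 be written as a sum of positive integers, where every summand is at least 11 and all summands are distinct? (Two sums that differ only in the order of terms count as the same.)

11

Enumerating:
38
27, 11
26, 12
25, 13
24, 14
23, 15
22, 16
21, 17
20, 18
15, 12, 11
14, 13, 11
That's 11 in total.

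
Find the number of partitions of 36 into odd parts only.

Direct enumeration gives 668 partitions.

668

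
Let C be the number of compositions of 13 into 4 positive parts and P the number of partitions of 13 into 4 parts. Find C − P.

202

Compositions: C(12,3) = 220.
Unordered (partitions into 4 parts): 18.
Difference: 220 − 18 = 202.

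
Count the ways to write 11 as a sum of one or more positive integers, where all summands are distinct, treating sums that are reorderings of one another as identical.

12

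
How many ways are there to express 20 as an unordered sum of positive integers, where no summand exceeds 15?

615

Direct enumeration gives 615 partitions.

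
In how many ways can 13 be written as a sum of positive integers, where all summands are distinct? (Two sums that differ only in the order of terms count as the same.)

The partitions of 13 that satisfy the conditions:
13
12, 1
11, 2
10, 3
10, 2, 1
9, 4
9, 3, 1
8, 5
8, 4, 1
8, 3, 2
7, 6
7, 5, 1
7, 4, 2
7, 3, 2, 1
6, 5, 2
6, 4, 3
6, 4, 2, 1
5, 4, 3, 1
Counting gives 18.

18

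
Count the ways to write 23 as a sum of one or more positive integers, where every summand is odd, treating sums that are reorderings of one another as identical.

104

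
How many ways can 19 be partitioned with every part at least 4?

Enumerating:
19
15, 4
14, 5
13, 6
12, 7
11, 8
11, 4, 4
10, 9
10, 5, 4
9, 6, 4
9, 5, 5
8, 7, 4
8, 6, 5
7, 7, 5
7, 6, 6
7, 4, 4, 4
6, 5, 4, 4
5, 5, 5, 4
That's 18 in total.

18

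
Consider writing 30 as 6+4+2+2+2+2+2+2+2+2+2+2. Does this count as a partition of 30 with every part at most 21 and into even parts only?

Yes

The parts sum to 30, and the condition 'no summand exceeds 21' holds; the condition 'every summand is even' holds.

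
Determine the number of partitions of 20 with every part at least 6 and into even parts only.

They are:
20
14+6
12+8
10+10
8+6+6
Counting gives 5.

5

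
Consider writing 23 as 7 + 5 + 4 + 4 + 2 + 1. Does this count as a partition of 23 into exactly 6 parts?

Yes

The parts sum to 23, and the condition 'there are exactly 6 summands' holds.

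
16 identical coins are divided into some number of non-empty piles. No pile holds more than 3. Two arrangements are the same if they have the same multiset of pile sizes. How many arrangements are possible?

30

There are too many to list fully; the first 12 (by largest part) are:
3, 3, 3, 3, 3, 1
3, 3, 3, 3, 2, 2
3, 3, 3, 3, 2, 1, 1
3, 3, 3, 3, 1, 1, 1, 1
3, 3, 3, 2, 2, 2, 1
3, 3, 3, 2, 2, 1, 1, 1
3, 3, 3, 2, 1, 1, 1, 1, 1
3, 3, 3, 1, 1, 1, 1, 1, 1, 1
3, 3, 2, 2, 2, 2, 2
3, 3, 2, 2, 2, 2, 1, 1
3, 3, 2, 2, 2, 1, 1, 1, 1
3, 3, 2, 2, 1, 1, 1, 1, 1, 1
…and 18 more, for 30 total.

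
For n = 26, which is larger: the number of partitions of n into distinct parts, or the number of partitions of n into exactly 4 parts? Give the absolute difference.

29

Partitions of 26 into distinct parts: 165.
Partitions of 26 into exactly 4 parts: 136.
|165 − 136| = 29.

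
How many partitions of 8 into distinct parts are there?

6

They are:
8
7+1
6+2
5+3
5+2+1
4+3+1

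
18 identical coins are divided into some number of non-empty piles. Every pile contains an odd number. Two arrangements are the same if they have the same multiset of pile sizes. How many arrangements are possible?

46

A partial list (first 12 by largest part):
17 + 1
15 + 3
15 + 1 + 1 + 1
13 + 5
13 + 3 + 1 + 1
13 + 1 + 1 + 1 + 1 + 1
11 + 7
11 + 5 + 1 + 1
11 + 3 + 3 + 1
11 + 3 + 1 + 1 + 1 + 1
11 + 1 + 1 + 1 + 1 + 1 + 1 + 1
9 + 9
…and 34 more, for 46 total.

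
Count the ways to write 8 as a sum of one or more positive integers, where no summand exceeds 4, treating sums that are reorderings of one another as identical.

Listing the qualifying partitions of 8:
4, 4
1, 3, 4
2, 2, 4
1, 1, 2, 4
1, 1, 1, 1, 4
2, 3, 3
1, 1, 3, 3
1, 2, 2, 3
1, 1, 1, 2, 3
1, 1, 1, 1, 1, 3
2, 2, 2, 2
1, 1, 2, 2, 2
1, 1, 1, 1, 2, 2
1, 1, 1, 1, 1, 1, 2
1, 1, 1, 1, 1, 1, 1, 1

15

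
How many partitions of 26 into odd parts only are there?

Systematic enumeration (by largest part, then next-largest, …) yields 165.

165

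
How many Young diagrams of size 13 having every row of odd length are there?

18

Listing the qualifying partitions of 13:
13
11, 1, 1
9, 3, 1
9, 1, 1, 1, 1
7, 5, 1
7, 3, 3
7, 3, 1, 1, 1
7, 1, 1, 1, 1, 1, 1
5, 5, 3
5, 5, 1, 1, 1
5, 3, 3, 1, 1
5, 3, 1, 1, 1, 1, 1
5, 1, 1, 1, 1, 1, 1, 1, 1
3, 3, 3, 3, 1
3, 3, 3, 1, 1, 1, 1
3, 3, 1, 1, 1, 1, 1, 1, 1
3, 1, 1, 1, 1, 1, 1, 1, 1, 1, 1
1, 1, 1, 1, 1, 1, 1, 1, 1, 1, 1, 1, 1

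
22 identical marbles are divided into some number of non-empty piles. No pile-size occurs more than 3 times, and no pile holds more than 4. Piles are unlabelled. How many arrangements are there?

9

Enumerating:
4 + 4 + 4 + 3 + 3 + 3 + 1
4 + 4 + 4 + 3 + 3 + 2 + 2
4 + 4 + 4 + 3 + 3 + 2 + 1 + 1
4 + 4 + 4 + 3 + 2 + 2 + 2 + 1
4 + 4 + 4 + 3 + 2 + 2 + 1 + 1 + 1
4 + 4 + 3 + 3 + 3 + 2 + 2 + 1
4 + 4 + 3 + 3 + 3 + 2 + 1 + 1 + 1
4 + 4 + 3 + 3 + 2 + 2 + 2 + 1 + 1
4 + 3 + 3 + 3 + 2 + 2 + 2 + 1 + 1 + 1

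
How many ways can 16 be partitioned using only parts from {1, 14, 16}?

3

Enumerating:
16
14, 1, 1
1, 1, 1, 1, 1, 1, 1, 1, 1, 1, 1, 1, 1, 1, 1, 1
That's 3 in total.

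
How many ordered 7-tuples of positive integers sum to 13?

924

By stars and bars with positive parts, the count is C(12,6) = 924.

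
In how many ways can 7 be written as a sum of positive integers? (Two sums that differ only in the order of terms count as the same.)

15

Listing the qualifying partitions of 7:
7
1 + 6
2 + 5
1 + 1 + 5
3 + 4
1 + 2 + 4
1 + 1 + 1 + 4
1 + 3 + 3
2 + 2 + 3
1 + 1 + 2 + 3
1 + 1 + 1 + 1 + 3
1 + 2 + 2 + 2
1 + 1 + 1 + 2 + 2
1 + 1 + 1 + 1 + 1 + 2
1 + 1 + 1 + 1 + 1 + 1 + 1
Counting gives 15.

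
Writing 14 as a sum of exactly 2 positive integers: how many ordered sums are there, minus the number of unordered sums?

6

Ordered (compositions into 2 parts): C(13,1) = 13.
Unordered (partitions into 2 parts): 7.
Difference: 13 − 7 = 6.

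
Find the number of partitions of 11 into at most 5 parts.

A partial list (first 12 by largest part):
11
10, 1
9, 2
9, 1, 1
8, 3
8, 2, 1
8, 1, 1, 1
7, 4
7, 3, 1
7, 2, 2
7, 2, 1, 1
7, 1, 1, 1, 1
…and 25 more, for 37 total.

37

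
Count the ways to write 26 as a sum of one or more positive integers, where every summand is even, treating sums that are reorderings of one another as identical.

101

There are 101 such partitions.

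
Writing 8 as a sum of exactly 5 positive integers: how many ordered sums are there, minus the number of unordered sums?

32

Ordered (compositions into 5 parts): C(7,4) = 35.
Partitions of 8 into exactly 5 parts: 3.
Difference: 35 − 3 = 32.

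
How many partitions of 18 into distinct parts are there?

46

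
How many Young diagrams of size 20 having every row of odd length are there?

There are too many to list fully; the first 12 (by largest part) are:
19+1
17+3
17+1+1+1
15+5
15+3+1+1
15+1+1+1+1+1
13+7
13+5+1+1
13+3+3+1
13+3+1+1+1+1
13+1+1+1+1+1+1+1
11+9
…and 52 more, for 64 total.

64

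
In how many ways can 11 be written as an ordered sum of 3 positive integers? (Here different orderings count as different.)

45

A composition of 11 into 3 positive parts is chosen by placing 2 dividers among the 10 gaps between 11 units: C(10,2) = 45.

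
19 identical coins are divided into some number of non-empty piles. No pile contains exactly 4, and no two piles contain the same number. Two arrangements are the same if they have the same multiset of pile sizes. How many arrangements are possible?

36

There are too many to list fully; the first 12 (by largest part) are:
19
1+18
2+17
3+16
1+2+16
1+3+15
5+14
2+3+14
6+13
1+5+13
1+2+3+13
7+12
…and 24 more, for 36 total.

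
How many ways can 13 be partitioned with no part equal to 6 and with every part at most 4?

There are too many to list fully; the first 12 (by largest part) are:
4, 4, 4, 1
4, 4, 3, 2
4, 4, 3, 1, 1
4, 4, 2, 2, 1
4, 4, 2, 1, 1, 1
4, 4, 1, 1, 1, 1, 1
4, 3, 3, 3
4, 3, 3, 2, 1
4, 3, 3, 1, 1, 1
4, 3, 2, 2, 2
4, 3, 2, 2, 1, 1
4, 3, 2, 1, 1, 1, 1
…and 27 more, for 39 total.

39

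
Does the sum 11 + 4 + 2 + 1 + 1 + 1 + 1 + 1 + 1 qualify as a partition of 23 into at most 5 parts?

No

The parts sum to 23, and the condition 'there are at most 5 summands' is violated.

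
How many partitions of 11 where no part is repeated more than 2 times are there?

27

A partial list (first 12 by largest part):
11
10+1
9+2
9+1+1
8+3
8+2+1
7+4
7+3+1
7+2+2
7+2+1+1
6+5
6+4+1
…and 15 more, for 27 total.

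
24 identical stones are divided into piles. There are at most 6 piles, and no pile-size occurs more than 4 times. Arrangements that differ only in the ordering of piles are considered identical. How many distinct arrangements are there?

Enumerating by decreasing first part gives 528 partitions in all.

528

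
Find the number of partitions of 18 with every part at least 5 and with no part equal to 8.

Listing the qualifying partitions of 18:
18
13+5
12+6
11+7
9+9
7+6+5
6+6+6
Counting gives 7.

7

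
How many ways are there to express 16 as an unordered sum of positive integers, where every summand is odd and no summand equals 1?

5

Enumerating:
13, 3
11, 5
9, 7
7, 3, 3, 3
5, 5, 3, 3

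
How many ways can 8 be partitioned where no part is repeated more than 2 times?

Listing the qualifying partitions of 8:
8
7 + 1
6 + 2
6 + 1 + 1
5 + 3
5 + 2 + 1
4 + 4
4 + 3 + 1
4 + 2 + 2
4 + 2 + 1 + 1
3 + 3 + 2
3 + 3 + 1 + 1
3 + 2 + 2 + 1
Counting gives 13.

13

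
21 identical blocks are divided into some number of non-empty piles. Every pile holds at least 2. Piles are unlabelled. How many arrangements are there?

Counting exhaustively, 165 partitions satisfy the conditions.

165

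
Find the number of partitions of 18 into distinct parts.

There are too many to list fully; the first 12 (by largest part) are:
18
17,1
16,2
15,3
15,2,1
14,4
14,3,1
13,5
13,4,1
13,3,2
12,6
12,5,1
…and 34 more, for 46 total.

46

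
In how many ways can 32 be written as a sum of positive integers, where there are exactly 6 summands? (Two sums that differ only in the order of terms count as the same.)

Counting exhaustively, 709 partitions satisfy the conditions.

709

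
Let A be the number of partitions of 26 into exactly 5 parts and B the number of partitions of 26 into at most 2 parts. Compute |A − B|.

207

Partitions of 26 into exactly 5 parts: 221.
Partitions of 26 into at most 2 parts: 14.
|221 − 14| = 207.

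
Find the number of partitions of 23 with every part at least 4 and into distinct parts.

20

They are:
23
19+4
18+5
17+6
16+7
15+8
14+9
14+5+4
13+10
13+6+4
12+11
12+7+4
12+6+5
11+8+4
11+7+5
10+9+4
10+8+5
10+7+6
9+8+6
8+6+5+4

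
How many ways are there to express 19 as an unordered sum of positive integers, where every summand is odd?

54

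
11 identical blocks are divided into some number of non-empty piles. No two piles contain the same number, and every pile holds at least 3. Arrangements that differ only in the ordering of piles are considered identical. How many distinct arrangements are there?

The partitions of 11 that satisfy the conditions:
11
3, 8
4, 7
5, 6
Counting gives 4.

4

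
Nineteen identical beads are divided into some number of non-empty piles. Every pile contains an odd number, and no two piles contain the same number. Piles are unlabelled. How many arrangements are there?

6

They are:
19
15 + 3 + 1
13 + 5 + 1
11 + 7 + 1
11 + 5 + 3
9 + 7 + 3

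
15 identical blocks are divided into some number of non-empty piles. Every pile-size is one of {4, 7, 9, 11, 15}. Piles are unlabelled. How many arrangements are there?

3

Listing the qualifying partitions of 15:
15
11 + 4
7 + 4 + 4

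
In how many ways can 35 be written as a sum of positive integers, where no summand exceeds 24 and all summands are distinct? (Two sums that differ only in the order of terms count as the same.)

Enumerating by decreasing first part gives 542 partitions in all.

542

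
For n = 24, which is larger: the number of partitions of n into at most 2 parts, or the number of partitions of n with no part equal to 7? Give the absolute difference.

Partitions of 24 into at most 2 parts: 13.
Partitions of 24 with no part equal to 7: 1278.
|13 − 1278| = 1265.

1265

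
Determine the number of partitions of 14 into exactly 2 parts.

They are:
1+13
2+12
3+11
4+10
5+9
6+8
7+7
Counting gives 7.

7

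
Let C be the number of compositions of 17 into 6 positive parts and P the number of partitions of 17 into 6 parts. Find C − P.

4324

Compositions: C(16,5) = 4368.
Unordered (partitions into 6 parts): 44.
Difference: 4368 − 44 = 4324.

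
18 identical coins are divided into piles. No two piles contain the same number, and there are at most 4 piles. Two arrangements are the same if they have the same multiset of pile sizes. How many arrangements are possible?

43

A partial list (first 12 by largest part):
18
17,1
16,2
15,3
15,2,1
14,4
14,3,1
13,5
13,4,1
13,3,2
12,6
12,5,1
…and 31 more, for 43 total.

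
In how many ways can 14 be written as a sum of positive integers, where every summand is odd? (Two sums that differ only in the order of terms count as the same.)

The partitions of 14 that satisfy the conditions:
13,1
11,3
11,1,1,1
9,5
9,3,1,1
9,1,1,1,1,1
7,7
7,5,1,1
7,3,3,1
7,3,1,1,1,1
7,1,1,1,1,1,1,1
5,5,3,1
5,5,1,1,1,1
5,3,3,3
5,3,3,1,1,1
5,3,1,1,1,1,1,1
5,1,1,1,1,1,1,1,1,1
3,3,3,3,1,1
3,3,3,1,1,1,1,1
3,3,1,1,1,1,1,1,1,1
3,1,1,1,1,1,1,1,1,1,1,1
1,1,1,1,1,1,1,1,1,1,1,1,1,1
Counting gives 22.

22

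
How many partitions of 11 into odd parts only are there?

12

They are:
11
9,1,1
7,3,1
7,1,1,1,1
5,5,1
5,3,3
5,3,1,1,1
5,1,1,1,1,1,1
3,3,3,1,1
3,3,1,1,1,1,1
3,1,1,1,1,1,1,1,1
1,1,1,1,1,1,1,1,1,1,1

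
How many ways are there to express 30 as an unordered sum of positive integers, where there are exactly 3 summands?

Counting exhaustively, 75 partitions satisfy the conditions.

75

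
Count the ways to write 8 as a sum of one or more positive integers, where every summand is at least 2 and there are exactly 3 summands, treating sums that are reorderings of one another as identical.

Enumerating:
4,2,2
3,3,2

2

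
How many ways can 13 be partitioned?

101

Counting exhaustively, 101 partitions satisfy the conditions.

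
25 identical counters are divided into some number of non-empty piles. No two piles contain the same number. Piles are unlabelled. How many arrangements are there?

142

Counting exhaustively, 142 partitions satisfy the conditions.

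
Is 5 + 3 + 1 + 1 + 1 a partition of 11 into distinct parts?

The parts sum to 11, and the condition 'all summands are distinct' is violated.

No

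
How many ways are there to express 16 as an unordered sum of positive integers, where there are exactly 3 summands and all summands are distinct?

14

The partitions of 16 that satisfy the conditions:
1 + 2 + 13
1 + 3 + 12
1 + 4 + 11
2 + 3 + 11
1 + 5 + 10
2 + 4 + 10
1 + 6 + 9
2 + 5 + 9
3 + 4 + 9
1 + 7 + 8
2 + 6 + 8
3 + 5 + 8
3 + 6 + 7
4 + 5 + 7
Counting gives 14.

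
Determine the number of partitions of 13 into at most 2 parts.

7

Enumerating:
13
1+12
2+11
3+10
4+9
5+8
6+7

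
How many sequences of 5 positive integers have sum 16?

A composition of 16 into 5 positive parts is chosen by placing 4 dividers among the 15 gaps between 16 units: C(15,4) = 1365.

1365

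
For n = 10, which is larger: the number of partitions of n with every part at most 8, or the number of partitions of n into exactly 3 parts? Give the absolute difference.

32

Partitions of 10 with every part at most 8: 40.
Partitions of 10 into exactly 3 parts: 8.
|40 − 8| = 32.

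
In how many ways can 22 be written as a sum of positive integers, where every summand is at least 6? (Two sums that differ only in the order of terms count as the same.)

11

They are:
22
16 + 6
15 + 7
14 + 8
13 + 9
12 + 10
11 + 11
10 + 6 + 6
9 + 7 + 6
8 + 8 + 6
8 + 7 + 7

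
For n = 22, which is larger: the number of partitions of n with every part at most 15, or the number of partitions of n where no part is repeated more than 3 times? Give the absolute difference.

488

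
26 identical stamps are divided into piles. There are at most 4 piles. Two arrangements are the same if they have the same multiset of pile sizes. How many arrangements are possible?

Systematic enumeration (by largest part, then next-largest, …) yields 206.

206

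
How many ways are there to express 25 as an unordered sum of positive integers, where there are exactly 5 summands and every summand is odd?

30

There are too many to list fully; the first 12 (by largest part) are:
1 + 1 + 1 + 1 + 21
1 + 1 + 1 + 3 + 19
1 + 1 + 1 + 5 + 17
1 + 1 + 3 + 3 + 17
1 + 1 + 1 + 7 + 15
1 + 1 + 3 + 5 + 15
1 + 3 + 3 + 3 + 15
1 + 1 + 1 + 9 + 13
1 + 1 + 3 + 7 + 13
1 + 1 + 5 + 5 + 13
1 + 3 + 3 + 5 + 13
3 + 3 + 3 + 3 + 13
…and 18 more, for 30 total.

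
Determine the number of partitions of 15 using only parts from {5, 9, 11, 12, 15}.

Enumerating:
15
5, 5, 5

2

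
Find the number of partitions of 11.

56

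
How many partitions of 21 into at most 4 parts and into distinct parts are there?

There are too many to list fully; the first 12 (by largest part) are:
21
20, 1
19, 2
18, 3
18, 2, 1
17, 4
17, 3, 1
16, 5
16, 4, 1
16, 3, 2
15, 6
15, 5, 1
…and 53 more, for 65 total.

65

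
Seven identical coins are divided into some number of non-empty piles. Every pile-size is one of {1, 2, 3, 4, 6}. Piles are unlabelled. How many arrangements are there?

The partitions of 7 that satisfy the conditions:
1 + 6
3 + 4
1 + 2 + 4
1 + 1 + 1 + 4
1 + 3 + 3
2 + 2 + 3
1 + 1 + 2 + 3
1 + 1 + 1 + 1 + 3
1 + 2 + 2 + 2
1 + 1 + 1 + 2 + 2
1 + 1 + 1 + 1 + 1 + 2
1 + 1 + 1 + 1 + 1 + 1 + 1
That's 12 in total.

12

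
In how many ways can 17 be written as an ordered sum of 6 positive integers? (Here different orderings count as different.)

4368

A composition of 17 into 6 positive parts is chosen by placing 5 dividers among the 16 gaps between 17 units: C(16,5) = 4368.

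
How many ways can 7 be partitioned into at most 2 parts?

Enumerating:
7
1+6
2+5
3+4

4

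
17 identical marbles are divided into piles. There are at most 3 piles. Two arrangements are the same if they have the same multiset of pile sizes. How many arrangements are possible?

There are too many to list fully; the first 12 (by largest part) are:
17
16,1
15,2
15,1,1
14,3
14,2,1
13,4
13,3,1
13,2,2
12,5
12,4,1
12,3,2
…and 21 more, for 33 total.

33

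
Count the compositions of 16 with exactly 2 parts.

15

By stars and bars with positive parts, the count is C(15,1) = 15.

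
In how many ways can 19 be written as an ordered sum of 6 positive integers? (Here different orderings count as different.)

8568

Place 5 bars in the 18 internal gaps of a row of 19 dots: C(18,5) = 8568.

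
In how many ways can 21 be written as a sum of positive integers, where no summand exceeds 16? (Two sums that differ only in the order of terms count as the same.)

Direct enumeration gives 780 partitions.

780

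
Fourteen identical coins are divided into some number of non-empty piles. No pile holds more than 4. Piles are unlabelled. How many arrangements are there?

A partial list (first 12 by largest part):
4,4,4,2
4,4,4,1,1
4,4,3,3
4,4,3,2,1
4,4,3,1,1,1
4,4,2,2,2
4,4,2,2,1,1
4,4,2,1,1,1,1
4,4,1,1,1,1,1,1
4,3,3,3,1
4,3,3,2,2
4,3,3,2,1,1
…and 35 more, for 47 total.

47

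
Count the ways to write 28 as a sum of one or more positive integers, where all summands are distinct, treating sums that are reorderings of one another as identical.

There are 222 such partitions.

222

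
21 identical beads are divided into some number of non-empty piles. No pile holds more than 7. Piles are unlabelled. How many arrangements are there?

436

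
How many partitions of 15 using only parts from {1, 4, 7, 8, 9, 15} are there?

The partitions of 15 that satisfy the conditions:
15
9+4+1+1
9+1+1+1+1+1+1
8+7
8+4+1+1+1
8+1+1+1+1+1+1+1
7+7+1
7+4+4
7+4+1+1+1+1
7+1+1+1+1+1+1+1+1
4+4+4+1+1+1
4+4+1+1+1+1+1+1+1
4+1+1+1+1+1+1+1+1+1+1+1
1+1+1+1+1+1+1+1+1+1+1+1+1+1+1

14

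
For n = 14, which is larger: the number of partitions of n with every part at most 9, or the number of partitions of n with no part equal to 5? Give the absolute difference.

Partitions of 14 with every part at most 9: 123.
Partitions of 14 with no part equal to 5: 105.
|123 − 105| = 18.

18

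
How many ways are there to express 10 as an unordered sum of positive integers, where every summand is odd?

The partitions of 10 that satisfy the conditions:
9 + 1
7 + 3
7 + 1 + 1 + 1
5 + 5
5 + 3 + 1 + 1
5 + 1 + 1 + 1 + 1 + 1
3 + 3 + 3 + 1
3 + 3 + 1 + 1 + 1 + 1
3 + 1 + 1 + 1 + 1 + 1 + 1 + 1
1 + 1 + 1 + 1 + 1 + 1 + 1 + 1 + 1 + 1

10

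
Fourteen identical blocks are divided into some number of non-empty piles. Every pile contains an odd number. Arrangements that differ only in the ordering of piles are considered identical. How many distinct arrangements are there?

Enumerating:
13 + 1
11 + 3
11 + 1 + 1 + 1
9 + 5
9 + 3 + 1 + 1
9 + 1 + 1 + 1 + 1 + 1
7 + 7
7 + 5 + 1 + 1
7 + 3 + 3 + 1
7 + 3 + 1 + 1 + 1 + 1
7 + 1 + 1 + 1 + 1 + 1 + 1 + 1
5 + 5 + 3 + 1
5 + 5 + 1 + 1 + 1 + 1
5 + 3 + 3 + 3
5 + 3 + 3 + 1 + 1 + 1
5 + 3 + 1 + 1 + 1 + 1 + 1 + 1
5 + 1 + 1 + 1 + 1 + 1 + 1 + 1 + 1 + 1
3 + 3 + 3 + 3 + 1 + 1
3 + 3 + 3 + 1 + 1 + 1 + 1 + 1
3 + 3 + 1 + 1 + 1 + 1 + 1 + 1 + 1 + 1
3 + 1 + 1 + 1 + 1 + 1 + 1 + 1 + 1 + 1 + 1 + 1
1 + 1 + 1 + 1 + 1 + 1 + 1 + 1 + 1 + 1 + 1 + 1 + 1 + 1
Counting gives 22.

22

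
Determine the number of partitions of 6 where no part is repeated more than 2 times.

The partitions of 6 that satisfy the conditions:
6
5, 1
4, 2
4, 1, 1
3, 3
3, 2, 1
2, 2, 1, 1
That's 7 in total.

7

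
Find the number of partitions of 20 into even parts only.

There are too many to list fully; the first 12 (by largest part) are:
20
18+2
16+4
16+2+2
14+6
14+4+2
14+2+2+2
12+8
12+6+2
12+4+4
12+4+2+2
12+2+2+2+2
…and 30 more, for 42 total.

42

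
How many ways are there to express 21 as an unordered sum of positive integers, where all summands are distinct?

76

Systematic enumeration (by largest part, then next-largest, …) yields 76.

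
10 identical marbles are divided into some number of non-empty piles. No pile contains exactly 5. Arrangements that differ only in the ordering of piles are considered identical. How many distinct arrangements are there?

35

A partial list (first 12 by largest part):
10
9,1
8,2
8,1,1
7,3
7,2,1
7,1,1,1
6,4
6,3,1
6,2,2
6,2,1,1
6,1,1,1,1
…and 23 more, for 35 total.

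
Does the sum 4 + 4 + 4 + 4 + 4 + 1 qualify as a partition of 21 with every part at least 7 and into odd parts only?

No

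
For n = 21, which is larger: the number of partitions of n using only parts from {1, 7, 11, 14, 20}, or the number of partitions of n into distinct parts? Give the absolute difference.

67

Partitions of 21 using only parts from {1, 7, 11, 14, 20}: 9.
Partitions of 21 into distinct parts: 76.
|9 − 76| = 67.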